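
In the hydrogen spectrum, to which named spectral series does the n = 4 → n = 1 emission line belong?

Lyman

The series is set by the lower level: n_f = 1 is the Lyman series.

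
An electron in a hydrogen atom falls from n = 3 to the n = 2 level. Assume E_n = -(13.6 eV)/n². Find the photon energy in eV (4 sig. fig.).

1.889 eV

E_3 = −13.60/9 = −1.511 eV and E_2 = −13.60/4 = −3.400 eV.
The photon energy is |E_3 − E_2| = 1.889 eV.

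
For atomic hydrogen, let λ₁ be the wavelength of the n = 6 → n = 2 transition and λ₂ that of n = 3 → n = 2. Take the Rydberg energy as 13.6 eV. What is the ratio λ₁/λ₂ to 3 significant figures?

λ ∝ 1/ΔE ∝ 1/(1/n_f² − 1/n_i²), and the Z² and hc factors cancel in the ratio.
λ₁/λ₂ = (1/2² − 1/3²)/(1/2² − 1/6²) = 0.1389/0.2222 = 0.625.

0.625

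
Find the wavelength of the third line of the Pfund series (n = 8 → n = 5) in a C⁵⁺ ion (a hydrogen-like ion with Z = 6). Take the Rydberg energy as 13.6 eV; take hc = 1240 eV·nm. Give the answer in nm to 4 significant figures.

103.9 nm

The Pfund series terminates on n_f = 5; the third line has n_i = 5+3 = 8.
ΔE = 489.6 × (1/5² − 1/8²) = 11.93 eV.
λ = 1240 / 11.93 = 103.9 nm.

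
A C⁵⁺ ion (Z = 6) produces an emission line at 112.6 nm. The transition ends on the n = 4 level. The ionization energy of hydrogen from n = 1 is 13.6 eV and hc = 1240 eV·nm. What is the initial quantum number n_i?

n_i = 5

The photon energy is ΔE = hc/λ = 1240 / 112.6 = 11.01 eV.
With Z = 6, ΔE = 489.6 × (1/n_f² − 1/n_i²), so 1/n_f² − 1/n_i² = 0.02249.
With n_f = 4: 1/n_i² = 1/16 − 0.02249 = 0.04001, so n_i ≈ 5.00.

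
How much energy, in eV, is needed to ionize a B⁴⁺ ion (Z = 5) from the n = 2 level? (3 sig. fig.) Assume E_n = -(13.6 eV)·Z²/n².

E_n = −13.6 Z²/n² = −340.0/n² eV for Z = 5.
E_2 = −340.0/4 = −85.0 eV, so ionization (to E = 0) requires 85.0 eV.

85.0 eV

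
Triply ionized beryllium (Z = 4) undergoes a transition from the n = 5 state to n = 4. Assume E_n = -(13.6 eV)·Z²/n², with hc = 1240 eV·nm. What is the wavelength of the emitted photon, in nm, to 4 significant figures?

For Z = 4 the level energies scale as Z², so the effective Rydberg energy is 13.6 × 16 = 217.6 eV.
ΔE = 217.6 × (1/4² − 1/5²) = 217.6 × 0.02250 = 4.896 eV.
λ = hc/ΔE = 1240 / 4.896 = 253.3 nm.

253.3 nm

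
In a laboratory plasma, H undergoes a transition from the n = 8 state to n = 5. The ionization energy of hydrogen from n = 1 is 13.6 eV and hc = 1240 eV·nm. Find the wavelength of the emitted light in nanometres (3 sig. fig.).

ΔE = 13.60 × (1/5² − 1/8²) = 13.60 × 0.02438 = 0.3315 eV.
λ = hc/ΔE = 1240 / 0.3315 = 3740 nm.
This line belongs to the Pfund series.

3740 nm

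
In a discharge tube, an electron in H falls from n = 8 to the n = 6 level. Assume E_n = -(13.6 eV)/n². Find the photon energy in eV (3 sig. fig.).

0.165 eV

E_8 = −13.60/64 = −0.2125 eV and E_6 = −13.60/36 = −0.3778 eV.
The photon energy is |E_8 − E_6| = 0.165 eV.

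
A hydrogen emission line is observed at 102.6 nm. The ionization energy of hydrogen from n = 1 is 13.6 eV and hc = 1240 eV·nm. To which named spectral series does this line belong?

Lyman

ΔE = 1240/102.6 = 12.09 eV.
This matches 13.6 × (1/1² − 1/3²), so n_f = 1: the Lyman series.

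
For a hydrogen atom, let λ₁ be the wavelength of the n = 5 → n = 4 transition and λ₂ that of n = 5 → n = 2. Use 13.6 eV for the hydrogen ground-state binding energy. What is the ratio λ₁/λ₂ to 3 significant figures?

λ ∝ 1/ΔE ∝ 1/(1/n_f² − 1/n_i²), and the Z² and hc factors cancel in the ratio.
λ₁/λ₂ = (1/2² − 1/5²)/(1/4² − 1/5²) = 0.2100/0.02250 = 9.33.

9.33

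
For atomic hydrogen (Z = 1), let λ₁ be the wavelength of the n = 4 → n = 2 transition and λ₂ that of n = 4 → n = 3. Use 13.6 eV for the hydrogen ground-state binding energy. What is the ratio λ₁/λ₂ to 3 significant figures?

λ ∝ 1/ΔE ∝ 1/(1/n_f² − 1/n_i²), and the Z² and hc factors cancel in the ratio.
λ₁/λ₂ = (1/3² − 1/4²)/(1/2² − 1/4²) = 0.04861/0.1875 = 0.259.

0.259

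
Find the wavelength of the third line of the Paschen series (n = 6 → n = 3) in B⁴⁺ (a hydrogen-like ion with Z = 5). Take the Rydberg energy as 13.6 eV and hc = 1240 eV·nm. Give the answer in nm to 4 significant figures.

43.76 nm

The Paschen series terminates on n_f = 3; the third line has n_i = 3+3 = 6.
ΔE = 340.0 × (1/3² − 1/6²) = 28.33 eV.
λ = 1240 / 28.33 = 43.76 nm.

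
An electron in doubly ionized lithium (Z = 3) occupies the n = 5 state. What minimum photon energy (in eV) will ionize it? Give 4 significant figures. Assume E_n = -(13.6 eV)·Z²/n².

4.896 eV

E_n = −13.6 Z²/n² = −122.4/n² eV for Z = 3.
E_5 = −122.4/25 = −4.896 eV, so ionization (to E = 0) requires 4.896 eV.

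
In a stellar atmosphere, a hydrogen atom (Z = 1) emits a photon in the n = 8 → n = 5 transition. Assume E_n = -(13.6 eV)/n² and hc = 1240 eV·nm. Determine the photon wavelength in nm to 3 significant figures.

3740 nm

ΔE = 13.60 × (1/5² − 1/8²) = 13.60 × 0.02438 = 0.3315 eV.
λ = hc/ΔE = 1240 / 0.3315 = 3740 nm.
This line belongs to the Pfund series.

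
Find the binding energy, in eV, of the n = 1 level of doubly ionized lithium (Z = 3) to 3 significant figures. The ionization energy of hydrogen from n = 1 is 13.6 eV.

122 eV

E_n = −13.6 Z²/n² = −122.4/n² eV for Z = 3.
E_1 = −122.4/1 = −122 eV, so ionization (to E = 0) requires 122 eV.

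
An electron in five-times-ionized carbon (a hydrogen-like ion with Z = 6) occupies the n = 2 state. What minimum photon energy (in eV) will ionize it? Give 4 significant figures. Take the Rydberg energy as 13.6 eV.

E_n = −13.6 Z²/n² = −489.6/n² eV for Z = 6.
E_2 = −489.6/4 = −122.4 eV, so ionization (to E = 0) requires 122.4 eV.

122.4 eV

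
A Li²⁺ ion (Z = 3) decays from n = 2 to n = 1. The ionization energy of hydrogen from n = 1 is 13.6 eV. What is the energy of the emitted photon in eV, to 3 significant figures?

91.8 eV

The Bohr energies scale as Z², so for Z = 3: E_n = −122.4/n² eV.
E_2 = −122.4/4 = −30.60 eV and E_1 = −122.4/1 = −122.4 eV.
The photon energy is |E_2 − E_1| = 91.8 eV.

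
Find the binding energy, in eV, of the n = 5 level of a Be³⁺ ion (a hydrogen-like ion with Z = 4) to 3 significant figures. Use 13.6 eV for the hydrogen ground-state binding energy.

E_n = −13.6 Z²/n² = −217.6/n² eV for Z = 4.
E_5 = −217.6/25 = −8.70 eV, so ionization (to E = 0) requires 8.70 eV.

8.70 eV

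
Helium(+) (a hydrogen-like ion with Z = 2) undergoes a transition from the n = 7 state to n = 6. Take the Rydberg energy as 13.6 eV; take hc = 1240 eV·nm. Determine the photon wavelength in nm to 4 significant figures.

For Z = 2 the level energies scale as Z², so the effective Rydberg energy is 13.6 × 4 = 54.40 eV.
ΔE = 54.40 × (1/6² − 1/7²) = 54.40 × 0.007370 = 0.4009 eV.
λ = hc/ΔE = 1240 / 0.4009 = 3093 nm.

3093 nm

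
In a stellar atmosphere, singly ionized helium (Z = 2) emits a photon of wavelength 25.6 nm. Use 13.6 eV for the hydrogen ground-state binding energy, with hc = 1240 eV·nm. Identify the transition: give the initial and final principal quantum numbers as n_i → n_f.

n_i = 3, n_f = 1

The photon energy is ΔE = hc/λ = 1240 / 25.6 = 48.44 eV.
With Z = 2, ΔE = 54.40 × (1/n_f² − 1/n_i²), so 1/n_f² − 1/n_i² = 0.8904.
Trying n_f = 1 gives 1/n_i² = 0.1096, i.e. n_i ≈ 3; this pair matches.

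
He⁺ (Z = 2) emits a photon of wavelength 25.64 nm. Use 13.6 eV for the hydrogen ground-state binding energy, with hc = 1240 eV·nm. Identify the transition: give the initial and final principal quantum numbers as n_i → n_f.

n_i = 3, n_f = 1

The photon energy is ΔE = hc/λ = 1240 / 25.64 = 48.36 eV.
With Z = 2, ΔE = 54.40 × (1/n_f² − 1/n_i²), so 1/n_f² − 1/n_i² = 0.8890.
Trying n_f = 1 gives 1/n_i² = 0.1110, i.e. n_i ≈ 3; this pair matches.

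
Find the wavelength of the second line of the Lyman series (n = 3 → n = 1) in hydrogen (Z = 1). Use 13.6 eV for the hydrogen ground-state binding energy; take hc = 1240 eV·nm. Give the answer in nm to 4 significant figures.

102.6 nm

The Lyman series terminates on n_f = 1; the second line has n_i = 1+2 = 3.
ΔE = 13.60 × (1/1² − 1/3²) = 12.09 eV.
λ = 1240 / 12.09 = 102.6 nm.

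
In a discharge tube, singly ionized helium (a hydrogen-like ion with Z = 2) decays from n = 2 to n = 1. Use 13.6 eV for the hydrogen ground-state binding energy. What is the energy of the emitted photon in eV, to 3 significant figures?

The Bohr energies scale as Z², so for Z = 2: E_n = −54.40/n² eV.
E_2 = −54.40/4 = −13.60 eV and E_1 = −54.40/1 = −54.40 eV.
The photon energy is |E_2 − E_1| = 40.8 eV.

40.8 eV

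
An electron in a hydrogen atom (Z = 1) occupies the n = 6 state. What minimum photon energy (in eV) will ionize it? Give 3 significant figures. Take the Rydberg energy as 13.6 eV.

E_6 = −13.60/36 = −0.378 eV, so ionization (to E = 0) requires 0.378 eV.

0.378 eV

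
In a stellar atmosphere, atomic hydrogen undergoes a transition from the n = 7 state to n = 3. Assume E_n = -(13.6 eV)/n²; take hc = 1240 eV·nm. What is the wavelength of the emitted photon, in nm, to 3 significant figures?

1010 nm

ΔE = 13.60 × (1/3² − 1/7²) = 13.60 × 0.09070 = 1.234 eV.
λ = hc/ΔE = 1240 / 1.234 = 1010 nm.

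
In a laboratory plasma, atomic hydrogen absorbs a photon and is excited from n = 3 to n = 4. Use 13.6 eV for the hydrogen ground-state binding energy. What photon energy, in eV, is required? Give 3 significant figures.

0.661 eV

E_4 = −13.60/16 = −0.8500 eV and E_3 = −13.60/9 = −1.511 eV.
The photon energy is |E_4 − E_3| = 0.661 eV.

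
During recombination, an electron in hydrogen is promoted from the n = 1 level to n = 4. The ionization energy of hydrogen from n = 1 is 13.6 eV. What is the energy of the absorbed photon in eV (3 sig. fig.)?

12.8 eV

E_4 = −13.60/16 = −0.8500 eV and E_1 = −13.60/1 = −13.60 eV.
The photon energy is |E_4 − E_1| = 12.8 eV.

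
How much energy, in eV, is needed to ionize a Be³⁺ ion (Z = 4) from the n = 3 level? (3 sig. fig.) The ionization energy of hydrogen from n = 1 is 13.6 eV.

24.2 eV

E_n = −13.6 Z²/n² = −217.6/n² eV for Z = 4.
E_3 = −217.6/9 = −24.2 eV, so ionization (to E = 0) requires 24.2 eV.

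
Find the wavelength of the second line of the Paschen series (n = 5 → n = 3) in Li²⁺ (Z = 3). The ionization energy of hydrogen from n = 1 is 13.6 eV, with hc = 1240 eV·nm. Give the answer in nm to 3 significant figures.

142 nm

The Paschen series terminates on n_f = 3; the second line has n_i = 3+2 = 5.
ΔE = 122.4 × (1/3² − 1/5²) = 8.704 eV.
λ = 1240 / 8.704 = 142 nm.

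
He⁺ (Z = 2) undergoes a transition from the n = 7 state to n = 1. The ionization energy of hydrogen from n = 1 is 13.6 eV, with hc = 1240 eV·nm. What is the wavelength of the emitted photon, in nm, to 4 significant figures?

23.27 nm

For Z = 2 the level energies scale as Z², so the effective Rydberg energy is 13.6 × 4 = 54.40 eV.
ΔE = 54.40 × (1/1² − 1/7²) = 54.40 × 0.9796 = 53.29 eV.
λ = hc/ΔE = 1240 / 53.29 = 23.27 nm.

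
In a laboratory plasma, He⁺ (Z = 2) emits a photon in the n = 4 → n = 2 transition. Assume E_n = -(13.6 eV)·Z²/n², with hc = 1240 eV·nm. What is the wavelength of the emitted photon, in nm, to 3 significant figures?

For Z = 2 the level energies scale as Z², so the effective Rydberg energy is 13.6 × 4 = 54.40 eV.
ΔE = 54.40 × (1/2² − 1/4²) = 54.40 × 0.1875 = 10.20 eV.
λ = hc/ΔE = 1240 / 10.20 = 122 nm.

122 nm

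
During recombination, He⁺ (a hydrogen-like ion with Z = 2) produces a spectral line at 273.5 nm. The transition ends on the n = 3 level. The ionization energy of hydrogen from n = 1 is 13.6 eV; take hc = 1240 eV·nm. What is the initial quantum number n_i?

The photon energy is ΔE = hc/λ = 1240 / 273.5 = 4.534 eV.
With Z = 2, ΔE = 54.40 × (1/n_f² − 1/n_i²), so 1/n_f² − 1/n_i² = 0.08334.
With n_f = 3: 1/n_i² = 1/9 − 0.08334 = 0.02777, so n_i ≈ 6.00.

n_i = 6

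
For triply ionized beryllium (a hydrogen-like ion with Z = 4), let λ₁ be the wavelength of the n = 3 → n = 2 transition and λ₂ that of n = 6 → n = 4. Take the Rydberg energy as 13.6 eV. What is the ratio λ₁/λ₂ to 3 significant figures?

λ ∝ 1/ΔE ∝ 1/(1/n_f² − 1/n_i²), and the Z² and hc factors cancel in the ratio.
λ₁/λ₂ = (1/4² − 1/6²)/(1/2² − 1/3²) = 0.03472/0.1389 = 0.250.

0.250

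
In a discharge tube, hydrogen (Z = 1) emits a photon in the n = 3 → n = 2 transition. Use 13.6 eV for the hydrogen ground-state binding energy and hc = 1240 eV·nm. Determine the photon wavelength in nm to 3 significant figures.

ΔE = 13.60 × (1/2² − 1/3²) = 13.60 × 0.1389 = 1.889 eV.
λ = hc/ΔE = 1240 / 1.889 = 656 nm.
This line belongs to the Balmer series.

656 nm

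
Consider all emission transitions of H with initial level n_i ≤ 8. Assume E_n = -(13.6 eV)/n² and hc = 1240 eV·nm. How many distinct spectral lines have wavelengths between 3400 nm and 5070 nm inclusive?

3

Enumerate all n_i → n_f pairs with 1 ≤ n_f < n_i ≤ 8 and compute λ = 1240 / [13.6·1·(1/n_f² − 1/n_i²)].
Lines falling in [3400, 5070] nm: 8→5 (3741 nm), 5→4 (4052 nm), 7→5 (4654 nm).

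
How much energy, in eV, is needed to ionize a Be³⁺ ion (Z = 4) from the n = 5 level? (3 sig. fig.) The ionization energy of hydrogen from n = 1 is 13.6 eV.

8.70 eV

E_n = −13.6 Z²/n² = −217.6/n² eV for Z = 4.
E_5 = −217.6/25 = −8.70 eV, so ionization (to E = 0) requires 8.70 eV.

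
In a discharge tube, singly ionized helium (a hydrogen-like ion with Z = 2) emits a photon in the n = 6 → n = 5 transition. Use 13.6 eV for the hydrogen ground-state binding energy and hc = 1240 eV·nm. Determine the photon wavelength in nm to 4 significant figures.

1865 nm

For Z = 2 the level energies scale as Z², so the effective Rydberg energy is 13.6 × 4 = 54.40 eV.
ΔE = 54.40 × (1/5² − 1/6²) = 54.40 × 0.01222 = 0.6649 eV.
λ = hc/ΔE = 1240 / 0.6649 = 1865 nm.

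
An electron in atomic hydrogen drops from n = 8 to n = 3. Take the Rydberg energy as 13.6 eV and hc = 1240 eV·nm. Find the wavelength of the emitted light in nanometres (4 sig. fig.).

954.9 nm

ΔE = 13.60 × (1/3² − 1/8²) = 13.60 × 0.09549 = 1.299 eV.
λ = hc/ΔE = 1240 / 1.299 = 954.9 nm.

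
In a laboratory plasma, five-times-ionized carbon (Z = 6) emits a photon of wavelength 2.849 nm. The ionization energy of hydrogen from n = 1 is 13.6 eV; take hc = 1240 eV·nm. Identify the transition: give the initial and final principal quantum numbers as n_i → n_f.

n_i = 3, n_f = 1

The photon energy is ΔE = hc/λ = 1240 / 2.849 = 435.2 eV.
With Z = 6, ΔE = 489.6 × (1/n_f² − 1/n_i²), so 1/n_f² − 1/n_i² = 0.8890.
Trying n_f = 1 gives 1/n_i² = 0.1110, i.e. n_i ≈ 3; this pair matches.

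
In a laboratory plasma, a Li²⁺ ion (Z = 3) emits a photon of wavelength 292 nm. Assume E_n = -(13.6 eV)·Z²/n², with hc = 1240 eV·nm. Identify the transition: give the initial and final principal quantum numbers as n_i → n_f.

The photon energy is ΔE = hc/λ = 1240 / 292 = 4.247 eV.
With Z = 3, ΔE = 122.4 × (1/n_f² − 1/n_i²), so 1/n_f² − 1/n_i² = 0.03469.
Trying n_f = 4 gives 1/n_i² = 0.02781, i.e. n_i ≈ 6; this pair matches.

n_i = 6, n_f = 4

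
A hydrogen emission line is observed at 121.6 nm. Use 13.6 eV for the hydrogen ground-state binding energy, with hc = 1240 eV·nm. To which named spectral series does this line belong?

Lyman

ΔE = 1240/121.6 = 10.20 eV.
This matches 13.6 × (1/1² − 1/2²), so n_f = 1: the Lyman series.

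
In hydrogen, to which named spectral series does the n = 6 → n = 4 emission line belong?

The series is set by the lower level: n_f = 4 is the Brackett series.

Brackett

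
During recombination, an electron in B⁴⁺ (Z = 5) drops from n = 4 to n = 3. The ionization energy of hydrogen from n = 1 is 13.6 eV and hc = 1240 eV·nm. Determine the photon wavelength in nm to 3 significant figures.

For Z = 5 the level energies scale as Z², so the effective Rydberg energy is 13.6 × 25 = 340.0 eV.
ΔE = 340.0 × (1/3² − 1/4²) = 340.0 × 0.04861 = 16.53 eV.
λ = hc/ΔE = 1240 / 16.53 = 75.0 nm.

75.0 nm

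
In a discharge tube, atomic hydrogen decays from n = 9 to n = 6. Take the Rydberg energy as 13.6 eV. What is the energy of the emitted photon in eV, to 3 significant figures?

E_9 = −13.60/81 = −0.1679 eV and E_6 = −13.60/36 = −0.3778 eV.
The photon energy is |E_9 − E_6| = 0.210 eV.

0.210 eV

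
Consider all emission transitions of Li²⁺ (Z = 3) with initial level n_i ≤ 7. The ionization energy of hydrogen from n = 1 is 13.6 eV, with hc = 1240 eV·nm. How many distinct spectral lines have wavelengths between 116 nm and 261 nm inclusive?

Enumerate all n_i → n_f pairs with 1 ≤ n_f < n_i ≤ 7 and compute λ = 1240 / [13.6·9·(1/n_f² − 1/n_i²)].
Lines falling in [116, 261] nm: 6→3 (121.6 nm), 5→3 (142.5 nm), 4→3 (208.4 nm), 7→4 (240.7 nm).

4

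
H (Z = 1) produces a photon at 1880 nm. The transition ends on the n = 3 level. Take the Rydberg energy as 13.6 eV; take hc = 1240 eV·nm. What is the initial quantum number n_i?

n_i = 4

The photon energy is ΔE = hc/λ = 1240 / 1880 = 0.6596 eV.
With Z = 1, ΔE = 13.60 × (1/n_f² − 1/n_i²), so 1/n_f² − 1/n_i² = 0.04850.
With n_f = 3: 1/n_i² = 1/9 − 0.04850 = 0.06261, so n_i ≈ 4.00.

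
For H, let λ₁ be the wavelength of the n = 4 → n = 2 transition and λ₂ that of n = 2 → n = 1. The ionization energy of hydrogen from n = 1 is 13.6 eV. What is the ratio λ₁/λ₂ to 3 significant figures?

λ ∝ 1/ΔE ∝ 1/(1/n_f² − 1/n_i²), and the Z² and hc factors cancel in the ratio.
λ₁/λ₂ = (1/1² − 1/2²)/(1/2² − 1/4²) = 0.7500/0.1875 = 4.00.

4.00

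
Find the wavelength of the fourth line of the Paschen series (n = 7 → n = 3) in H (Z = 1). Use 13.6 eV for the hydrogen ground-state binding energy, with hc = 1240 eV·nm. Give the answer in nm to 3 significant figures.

The Paschen series terminates on n_f = 3; the fourth line has n_i = 3+4 = 7.
ΔE = 13.60 × (1/3² − 1/7²) = 1.234 eV.
λ = 1240 / 1.234 = 1010 nm.

1010 nm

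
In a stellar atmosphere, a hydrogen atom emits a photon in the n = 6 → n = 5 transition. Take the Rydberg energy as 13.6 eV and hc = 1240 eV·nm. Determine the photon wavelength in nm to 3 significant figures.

ΔE = 13.60 × (1/5² − 1/6²) = 13.60 × 0.01222 = 0.1662 eV.
λ = hc/ΔE = 1240 / 0.1662 = 7460 nm.

7460 nm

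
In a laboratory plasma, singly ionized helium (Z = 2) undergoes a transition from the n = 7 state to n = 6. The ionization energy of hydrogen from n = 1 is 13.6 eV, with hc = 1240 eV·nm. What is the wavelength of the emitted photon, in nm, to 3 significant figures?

For Z = 2 the level energies scale as Z², so the effective Rydberg energy is 13.6 × 4 = 54.40 eV.
ΔE = 54.40 × (1/6² − 1/7²) = 54.40 × 0.007370 = 0.4009 eV.
λ = hc/ΔE = 1240 / 0.4009 = 3090 nm.

3090 nm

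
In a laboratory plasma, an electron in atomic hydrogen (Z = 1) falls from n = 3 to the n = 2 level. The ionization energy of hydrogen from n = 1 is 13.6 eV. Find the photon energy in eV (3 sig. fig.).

1.89 eV

E_3 = −13.60/9 = −1.511 eV and E_2 = −13.60/4 = −3.400 eV.
The photon energy is |E_3 − E_2| = 1.89 eV.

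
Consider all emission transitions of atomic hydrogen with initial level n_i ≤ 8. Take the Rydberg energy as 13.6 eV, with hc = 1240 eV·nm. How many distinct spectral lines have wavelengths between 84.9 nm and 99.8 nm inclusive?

5

Enumerate all n_i → n_f pairs with 1 ≤ n_f < n_i ≤ 8 and compute λ = 1240 / [13.6·1·(1/n_f² − 1/n_i²)].
Lines falling in [84.9, 99.8] nm: 8→1 (92.62 nm), 7→1 (93.08 nm), 6→1 (93.78 nm), 5→1 (94.98 nm), 4→1 (97.25 nm).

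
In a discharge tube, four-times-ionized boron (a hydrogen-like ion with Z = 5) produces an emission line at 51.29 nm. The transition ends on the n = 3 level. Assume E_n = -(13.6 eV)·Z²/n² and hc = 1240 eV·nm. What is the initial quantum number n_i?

The photon energy is ΔE = hc/λ = 1240 / 51.29 = 24.18 eV.
With Z = 5, ΔE = 340.0 × (1/n_f² − 1/n_i²), so 1/n_f² − 1/n_i² = 0.07111.
With n_f = 3: 1/n_i² = 1/9 − 0.07111 = 0.04000, so n_i ≈ 5.00.

n_i = 5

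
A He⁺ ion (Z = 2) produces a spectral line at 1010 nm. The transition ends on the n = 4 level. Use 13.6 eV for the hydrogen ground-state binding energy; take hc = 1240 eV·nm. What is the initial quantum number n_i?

The photon energy is ΔE = hc/λ = 1240 / 1010 = 1.228 eV.
With Z = 2, ΔE = 54.40 × (1/n_f² − 1/n_i²), so 1/n_f² − 1/n_i² = 0.02257.
With n_f = 4: 1/n_i² = 1/16 − 0.02257 = 0.03993, so n_i ≈ 5.00.

n_i = 5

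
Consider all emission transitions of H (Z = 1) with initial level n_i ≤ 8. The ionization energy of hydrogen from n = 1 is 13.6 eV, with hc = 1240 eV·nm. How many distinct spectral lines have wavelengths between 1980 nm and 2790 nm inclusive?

2

Enumerate all n_i → n_f pairs with 1 ≤ n_f < n_i ≤ 8 and compute λ = 1240 / [13.6·1·(1/n_f² − 1/n_i²)].
Lines falling in [1980, 2790] nm: 7→4 (2166 nm), 6→4 (2626 nm).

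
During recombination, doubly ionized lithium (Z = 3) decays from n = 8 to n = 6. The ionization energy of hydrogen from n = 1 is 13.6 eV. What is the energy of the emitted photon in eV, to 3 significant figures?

1.49 eV

The Bohr energies scale as Z², so for Z = 3: E_n = −122.4/n² eV.
E_8 = −122.4/64 = −1.913 eV and E_6 = −122.4/36 = −3.400 eV.
The photon energy is |E_8 − E_6| = 1.49 eV.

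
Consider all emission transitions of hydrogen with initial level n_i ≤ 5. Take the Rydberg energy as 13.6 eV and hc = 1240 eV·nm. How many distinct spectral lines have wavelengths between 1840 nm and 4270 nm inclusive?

2

Enumerate all n_i → n_f pairs with 1 ≤ n_f < n_i ≤ 5 and compute λ = 1240 / [13.6·1·(1/n_f² − 1/n_i²)].
Lines falling in [1840, 4270] nm: 4→3 (1876 nm), 5→4 (4052 nm).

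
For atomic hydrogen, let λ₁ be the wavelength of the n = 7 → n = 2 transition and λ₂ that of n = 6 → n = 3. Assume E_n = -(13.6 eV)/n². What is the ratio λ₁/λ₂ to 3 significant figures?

λ ∝ 1/ΔE ∝ 1/(1/n_f² − 1/n_i²), and the Z² and hc factors cancel in the ratio.
λ₁/λ₂ = (1/3² − 1/6²)/(1/2² − 1/7²) = 0.08333/0.2296 = 0.363.

0.363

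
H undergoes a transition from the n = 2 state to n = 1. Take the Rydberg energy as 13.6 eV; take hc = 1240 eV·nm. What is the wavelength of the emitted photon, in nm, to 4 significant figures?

ΔE = 13.60 × (1/1² − 1/2²) = 13.60 × 0.7500 = 10.20 eV.
λ = hc/ΔE = 1240 / 10.20 = 121.6 nm.

121.6 nm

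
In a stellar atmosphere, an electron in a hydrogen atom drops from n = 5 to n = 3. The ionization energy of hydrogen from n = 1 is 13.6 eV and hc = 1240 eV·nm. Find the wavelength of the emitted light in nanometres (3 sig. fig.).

1280 nm

ΔE = 13.60 × (1/3² − 1/5²) = 13.60 × 0.07111 = 0.9671 eV.
λ = hc/ΔE = 1240 / 0.9671 = 1280 nm.
This line belongs to the Paschen series.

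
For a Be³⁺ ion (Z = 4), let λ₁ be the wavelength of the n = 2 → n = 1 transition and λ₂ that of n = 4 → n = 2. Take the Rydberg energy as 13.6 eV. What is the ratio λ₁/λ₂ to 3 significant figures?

λ ∝ 1/ΔE ∝ 1/(1/n_f² − 1/n_i²), and the Z² and hc factors cancel in the ratio.
λ₁/λ₂ = (1/2² − 1/4²)/(1/1² − 1/2²) = 0.1875/0.7500 = 0.250.

0.250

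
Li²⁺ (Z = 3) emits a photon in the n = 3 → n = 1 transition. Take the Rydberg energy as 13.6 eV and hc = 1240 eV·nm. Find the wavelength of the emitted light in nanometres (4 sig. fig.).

11.40 nm

For Z = 3 the level energies scale as Z², so the effective Rydberg energy is 13.6 × 9 = 122.4 eV.
ΔE = 122.4 × (1/1² − 1/3²) = 122.4 × 0.8889 = 108.8 eV.
λ = hc/ΔE = 1240 / 108.8 = 11.40 nm.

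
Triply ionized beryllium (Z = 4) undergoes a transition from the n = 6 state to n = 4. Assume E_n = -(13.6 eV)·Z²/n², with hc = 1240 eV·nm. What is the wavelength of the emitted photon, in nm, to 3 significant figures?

For Z = 4 the level energies scale as Z², so the effective Rydberg energy is 13.6 × 16 = 217.6 eV.
ΔE = 217.6 × (1/4² − 1/6²) = 217.6 × 0.03472 = 7.556 eV.
λ = hc/ΔE = 1240 / 7.556 = 164 nm.

164 nm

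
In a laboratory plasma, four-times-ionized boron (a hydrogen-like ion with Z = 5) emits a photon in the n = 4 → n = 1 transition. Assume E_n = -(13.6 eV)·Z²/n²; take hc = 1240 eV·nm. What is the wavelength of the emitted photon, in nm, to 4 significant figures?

For Z = 5 the level energies scale as Z², so the effective Rydberg energy is 13.6 × 25 = 340.0 eV.
ΔE = 340.0 × (1/1² − 1/4²) = 340.0 × 0.9375 = 318.8 eV.
λ = hc/ΔE = 1240 / 318.8 = 3.890 nm.

3.890 nm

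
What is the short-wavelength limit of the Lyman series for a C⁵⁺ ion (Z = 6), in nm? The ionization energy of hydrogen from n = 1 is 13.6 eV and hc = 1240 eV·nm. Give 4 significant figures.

2.533 nm

The Lyman series has lower level n_f = 1; the series limit corresponds to n_i → ∞.
ΔE_max = 13.6 × 36 / 1² = 489.6 eV.
λ_min = 1240 / 489.6 = 2.533 nm.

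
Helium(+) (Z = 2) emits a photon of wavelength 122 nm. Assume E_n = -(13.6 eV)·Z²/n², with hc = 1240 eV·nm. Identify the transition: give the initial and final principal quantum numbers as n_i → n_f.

The photon energy is ΔE = hc/λ = 1240 / 122 = 10.16 eV.
With Z = 2, ΔE = 54.40 × (1/n_f² − 1/n_i²), so 1/n_f² − 1/n_i² = 0.1868.
Trying n_f = 2 gives 1/n_i² = 0.06316, i.e. n_i ≈ 4; this pair matches.

n_i = 4, n_f = 2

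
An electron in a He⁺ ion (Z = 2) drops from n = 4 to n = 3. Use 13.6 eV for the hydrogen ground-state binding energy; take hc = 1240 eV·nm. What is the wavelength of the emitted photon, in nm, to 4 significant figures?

For Z = 2 the level energies scale as Z², so the effective Rydberg energy is 13.6 × 4 = 54.40 eV.
ΔE = 54.40 × (1/3² − 1/4²) = 54.40 × 0.04861 = 2.644 eV.
λ = hc/ΔE = 1240 / 2.644 = 468.9 nm.

468.9 nm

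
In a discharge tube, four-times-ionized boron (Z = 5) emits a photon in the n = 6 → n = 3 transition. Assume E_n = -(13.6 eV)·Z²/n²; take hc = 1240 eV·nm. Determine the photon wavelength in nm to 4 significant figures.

43.76 nm

For Z = 5 the level energies scale as Z², so the effective Rydberg energy is 13.6 × 25 = 340.0 eV.
ΔE = 340.0 × (1/3² − 1/6²) = 340.0 × 0.08333 = 28.33 eV.
λ = hc/ΔE = 1240 / 28.33 = 43.76 nm.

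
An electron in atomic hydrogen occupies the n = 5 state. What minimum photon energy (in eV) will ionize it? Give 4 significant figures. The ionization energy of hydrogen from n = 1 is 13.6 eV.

E_5 = −13.60/25 = −0.5440 eV, so ionization (to E = 0) requires 0.5440 eV.

0.5440 eV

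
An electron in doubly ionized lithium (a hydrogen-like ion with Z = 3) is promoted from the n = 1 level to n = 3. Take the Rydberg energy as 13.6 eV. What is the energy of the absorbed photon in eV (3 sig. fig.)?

109 eV

The Bohr energies scale as Z², so for Z = 3: E_n = −122.4/n² eV.
E_3 = −122.4/9 = −13.60 eV and E_1 = −122.4/1 = −122.4 eV.
The photon energy is |E_3 − E_1| = 109 eV.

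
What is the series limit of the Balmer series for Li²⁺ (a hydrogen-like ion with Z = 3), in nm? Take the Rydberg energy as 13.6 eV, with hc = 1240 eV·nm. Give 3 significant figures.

The Balmer series has lower level n_f = 2; the series limit corresponds to n_i → ∞.
ΔE_max = 13.6 × 9 / 2² = 30.60 eV.
λ_min = 1240 / 30.60 = 40.5 nm.

40.5 nm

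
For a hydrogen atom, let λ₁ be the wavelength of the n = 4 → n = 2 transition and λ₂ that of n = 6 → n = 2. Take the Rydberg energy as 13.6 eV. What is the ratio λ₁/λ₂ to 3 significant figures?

λ ∝ 1/ΔE ∝ 1/(1/n_f² − 1/n_i²), and the Z² and hc factors cancel in the ratio.
λ₁/λ₂ = (1/2² − 1/6²)/(1/2² − 1/4²) = 0.2222/0.1875 = 1.19.

1.19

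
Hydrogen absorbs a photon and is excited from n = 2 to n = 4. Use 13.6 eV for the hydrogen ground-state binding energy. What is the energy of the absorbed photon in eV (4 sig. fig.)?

E_4 = −13.60/16 = −0.8500 eV and E_2 = −13.60/4 = −3.400 eV.
The photon energy is |E_4 − E_2| = 2.550 eV.

2.550 eV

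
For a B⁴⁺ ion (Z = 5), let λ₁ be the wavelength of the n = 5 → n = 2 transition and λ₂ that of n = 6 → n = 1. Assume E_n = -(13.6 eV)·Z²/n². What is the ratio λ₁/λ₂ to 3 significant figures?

4.63

λ ∝ 1/ΔE ∝ 1/(1/n_f² − 1/n_i²), and the Z² and hc factors cancel in the ratio.
λ₁/λ₂ = (1/1² − 1/6²)/(1/2² − 1/5²) = 0.9722/0.2100 = 4.63.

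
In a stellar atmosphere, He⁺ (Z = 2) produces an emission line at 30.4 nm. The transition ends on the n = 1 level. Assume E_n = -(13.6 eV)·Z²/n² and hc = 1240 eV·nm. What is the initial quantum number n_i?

n_i = 2

The photon energy is ΔE = hc/λ = 1240 / 30.4 = 40.79 eV.
With Z = 2, ΔE = 54.40 × (1/n_f² − 1/n_i²), so 1/n_f² − 1/n_i² = 0.7498.
With n_f = 1: 1/n_i² = 1/1 − 0.7498 = 0.2502, so n_i ≈ 2.00.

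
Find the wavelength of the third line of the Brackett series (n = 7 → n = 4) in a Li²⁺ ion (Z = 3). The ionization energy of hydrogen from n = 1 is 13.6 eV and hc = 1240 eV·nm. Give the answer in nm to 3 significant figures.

241 nm

The Brackett series terminates on n_f = 4; the third line has n_i = 4+3 = 7.
ΔE = 122.4 × (1/4² − 1/7²) = 5.152 eV.
λ = 1240 / 5.152 = 241 nm.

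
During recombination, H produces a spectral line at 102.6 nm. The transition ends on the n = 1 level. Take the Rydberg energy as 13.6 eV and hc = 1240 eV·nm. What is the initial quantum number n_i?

The photon energy is ΔE = hc/λ = 1240 / 102.6 = 12.09 eV.
With Z = 1, ΔE = 13.60 × (1/n_f² − 1/n_i²), so 1/n_f² − 1/n_i² = 0.8887.
With n_f = 1: 1/n_i² = 1/1 − 0.8887 = 0.1113, so n_i ≈ 3.00.

n_i = 3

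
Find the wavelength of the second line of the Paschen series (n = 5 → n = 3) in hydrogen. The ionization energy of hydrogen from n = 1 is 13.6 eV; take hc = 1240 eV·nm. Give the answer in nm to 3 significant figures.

The Paschen series terminates on n_f = 3; the second line has n_i = 3+2 = 5.
ΔE = 13.60 × (1/3² − 1/5²) = 0.9671 eV.
λ = 1240 / 0.9671 = 1280 nm.

1280 nm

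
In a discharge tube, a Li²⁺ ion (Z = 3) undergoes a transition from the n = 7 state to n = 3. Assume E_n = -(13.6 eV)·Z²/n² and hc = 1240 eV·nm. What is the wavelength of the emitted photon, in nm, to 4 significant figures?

111.7 nm

For Z = 3 the level energies scale as Z², so the effective Rydberg energy is 13.6 × 9 = 122.4 eV.
ΔE = 122.4 × (1/3² − 1/7²) = 122.4 × 0.09070 = 11.10 eV.
λ = hc/ΔE = 1240 / 11.10 = 111.7 nm.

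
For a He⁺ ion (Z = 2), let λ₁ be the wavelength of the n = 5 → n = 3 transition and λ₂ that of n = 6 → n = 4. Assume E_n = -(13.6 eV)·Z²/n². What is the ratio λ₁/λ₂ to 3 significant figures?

0.488

λ ∝ 1/ΔE ∝ 1/(1/n_f² − 1/n_i²), and the Z² and hc factors cancel in the ratio.
λ₁/λ₂ = (1/4² − 1/6²)/(1/3² − 1/5²) = 0.03472/0.07111 = 0.488.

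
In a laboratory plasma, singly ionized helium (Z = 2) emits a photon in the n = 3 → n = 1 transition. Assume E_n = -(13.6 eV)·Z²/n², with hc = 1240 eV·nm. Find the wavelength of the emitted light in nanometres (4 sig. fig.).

25.64 nm

For Z = 2 the level energies scale as Z², so the effective Rydberg energy is 13.6 × 4 = 54.40 eV.
ΔE = 54.40 × (1/1² − 1/3²) = 54.40 × 0.8889 = 48.36 eV.
λ = hc/ΔE = 1240 / 48.36 = 25.64 nm.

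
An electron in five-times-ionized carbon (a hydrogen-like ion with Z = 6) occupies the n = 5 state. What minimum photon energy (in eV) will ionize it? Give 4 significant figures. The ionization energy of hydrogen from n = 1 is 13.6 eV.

E_n = −13.6 Z²/n² = −489.6/n² eV for Z = 6.
E_5 = −489.6/25 = −19.58 eV, so ionization (to E = 0) requires 19.58 eV.

19.58 eV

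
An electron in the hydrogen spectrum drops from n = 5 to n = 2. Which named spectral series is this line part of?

The series is set by the lower level: n_f = 2 is the Balmer series.

Balmer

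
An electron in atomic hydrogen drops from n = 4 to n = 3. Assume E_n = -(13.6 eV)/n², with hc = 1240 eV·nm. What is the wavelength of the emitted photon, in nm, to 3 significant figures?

ΔE = 13.60 × (1/3² − 1/4²) = 13.60 × 0.04861 = 0.6611 eV.
λ = hc/ΔE = 1240 / 0.6611 = 1880 nm.

1880 nm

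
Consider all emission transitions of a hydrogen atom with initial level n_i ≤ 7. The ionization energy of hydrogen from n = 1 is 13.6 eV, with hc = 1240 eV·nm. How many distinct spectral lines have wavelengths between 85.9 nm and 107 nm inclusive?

5

Enumerate all n_i → n_f pairs with 1 ≤ n_f < n_i ≤ 7 and compute λ = 1240 / [13.6·1·(1/n_f² − 1/n_i²)].
Lines falling in [85.9, 107] nm: 7→1 (93.08 nm), 6→1 (93.78 nm), 5→1 (94.98 nm), 4→1 (97.25 nm), 3→1 (102.6 nm).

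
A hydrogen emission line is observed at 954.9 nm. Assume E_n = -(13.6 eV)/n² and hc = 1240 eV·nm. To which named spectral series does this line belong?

ΔE = 1240/954.9 = 1.299 eV.
This matches 13.6 × (1/3² − 1/8²), so n_f = 3: the Paschen series.

Paschen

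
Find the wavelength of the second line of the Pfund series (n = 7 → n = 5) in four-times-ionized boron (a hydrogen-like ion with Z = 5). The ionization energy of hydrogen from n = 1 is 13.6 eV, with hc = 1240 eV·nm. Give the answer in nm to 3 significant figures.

186 nm

The Pfund series terminates on n_f = 5; the second line has n_i = 5+2 = 7.
ΔE = 340.0 × (1/5² − 1/7²) = 6.661 eV.
λ = 1240 / 6.661 = 186 nm.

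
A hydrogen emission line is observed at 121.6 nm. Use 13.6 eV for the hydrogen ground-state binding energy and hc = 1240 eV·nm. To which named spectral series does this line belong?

ΔE = 1240/121.6 = 10.20 eV.
This matches 13.6 × (1/1² − 1/2²), so n_f = 1: the Lyman series.

Lyman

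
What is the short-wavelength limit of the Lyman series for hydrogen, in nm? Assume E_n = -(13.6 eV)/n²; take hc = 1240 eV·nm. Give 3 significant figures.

The Lyman series has lower level n_f = 1; the series limit corresponds to n_i → ∞.
ΔE_max = 13.6 × 1 / 1² = 13.60 eV.
λ_min = 1240 / 13.60 = 91.2 nm.

91.2 nm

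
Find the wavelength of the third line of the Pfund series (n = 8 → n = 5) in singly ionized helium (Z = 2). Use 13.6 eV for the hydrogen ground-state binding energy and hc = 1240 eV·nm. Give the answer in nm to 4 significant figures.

935.1 nm

The Pfund series terminates on n_f = 5; the third line has n_i = 5+3 = 8.
ΔE = 54.40 × (1/5² − 1/8²) = 1.326 eV.
λ = 1240 / 1.326 = 935.1 nm.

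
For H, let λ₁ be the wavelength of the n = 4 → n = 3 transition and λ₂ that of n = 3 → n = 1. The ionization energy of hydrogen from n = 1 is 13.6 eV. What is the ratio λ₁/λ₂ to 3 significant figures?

18.3

λ ∝ 1/ΔE ∝ 1/(1/n_f² − 1/n_i²), and the Z² and hc factors cancel in the ratio.
λ₁/λ₂ = (1/1² − 1/3²)/(1/3² − 1/4²) = 0.8889/0.04861 = 18.3.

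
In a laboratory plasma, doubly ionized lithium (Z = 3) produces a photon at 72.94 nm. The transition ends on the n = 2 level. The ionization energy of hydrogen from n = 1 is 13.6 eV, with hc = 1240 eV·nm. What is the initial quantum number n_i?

The photon energy is ΔE = hc/λ = 1240 / 72.94 = 17.00 eV.
With Z = 3, ΔE = 122.4 × (1/n_f² − 1/n_i²), so 1/n_f² − 1/n_i² = 0.1389.
With n_f = 2: 1/n_i² = 1/4 − 0.1389 = 0.1111, so n_i ≈ 3.00.

n_i = 3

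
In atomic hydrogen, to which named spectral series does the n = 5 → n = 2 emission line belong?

The series is set by the lower level: n_f = 2 is the Balmer series.

Balmer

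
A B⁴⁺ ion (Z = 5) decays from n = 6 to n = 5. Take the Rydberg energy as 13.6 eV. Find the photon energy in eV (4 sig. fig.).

4.156 eV

The Bohr energies scale as Z², so for Z = 5: E_n = −340.0/n² eV.
E_6 = −340.0/36 = −9.444 eV and E_5 = −340.0/25 = −13.60 eV.
The photon energy is |E_6 − E_5| = 4.156 eV.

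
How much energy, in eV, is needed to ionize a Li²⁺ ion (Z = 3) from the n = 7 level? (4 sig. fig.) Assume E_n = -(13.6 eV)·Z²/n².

2.498 eV

E_n = −13.6 Z²/n² = −122.4/n² eV for Z = 3.
E_7 = −122.4/49 = −2.498 eV, so ionization (to E = 0) requires 2.498 eV.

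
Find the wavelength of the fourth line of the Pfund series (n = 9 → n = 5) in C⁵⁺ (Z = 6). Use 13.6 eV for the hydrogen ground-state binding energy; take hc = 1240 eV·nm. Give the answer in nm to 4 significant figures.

91.58 nm

The Pfund series terminates on n_f = 5; the fourth line has n_i = 5+4 = 9.
ΔE = 489.6 × (1/5² − 1/9²) = 13.54 eV.
λ = 1240 / 13.54 = 91.58 nm.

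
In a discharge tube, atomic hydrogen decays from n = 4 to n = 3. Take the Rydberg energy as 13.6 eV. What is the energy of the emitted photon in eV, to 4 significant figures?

0.6611 eV

E_4 = −13.60/16 = −0.8500 eV and E_3 = −13.60/9 = −1.511 eV.
The photon energy is |E_4 − E_3| = 0.6611 eV.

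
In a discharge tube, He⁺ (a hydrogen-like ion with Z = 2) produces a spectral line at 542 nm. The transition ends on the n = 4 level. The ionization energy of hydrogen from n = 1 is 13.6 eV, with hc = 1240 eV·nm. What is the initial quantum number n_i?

n_i = 7

The photon energy is ΔE = hc/λ = 1240 / 542 = 2.288 eV.
With Z = 2, ΔE = 54.40 × (1/n_f² − 1/n_i²), so 1/n_f² − 1/n_i² = 0.04206.
With n_f = 4: 1/n_i² = 1/16 − 0.04206 = 0.02044, so n_i ≈ 6.99.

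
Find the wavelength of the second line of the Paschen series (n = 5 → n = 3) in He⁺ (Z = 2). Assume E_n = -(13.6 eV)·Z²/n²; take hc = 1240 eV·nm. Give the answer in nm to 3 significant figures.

The Paschen series terminates on n_f = 3; the second line has n_i = 3+2 = 5.
ΔE = 54.40 × (1/3² − 1/5²) = 3.868 eV.
λ = 1240 / 3.868 = 321 nm.

321 nm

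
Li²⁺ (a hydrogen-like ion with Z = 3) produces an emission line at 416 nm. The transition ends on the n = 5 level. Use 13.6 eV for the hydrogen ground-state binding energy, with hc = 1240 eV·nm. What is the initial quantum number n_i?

The photon energy is ΔE = hc/λ = 1240 / 416 = 2.981 eV.
With Z = 3, ΔE = 122.4 × (1/n_f² − 1/n_i²), so 1/n_f² − 1/n_i² = 0.02435.
With n_f = 5: 1/n_i² = 1/25 − 0.02435 = 0.01565, so n_i ≈ 7.99.

n_i = 8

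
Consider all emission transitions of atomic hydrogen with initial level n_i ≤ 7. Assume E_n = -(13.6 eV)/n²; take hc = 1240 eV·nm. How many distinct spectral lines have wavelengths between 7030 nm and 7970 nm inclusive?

1

Enumerate all n_i → n_f pairs with 1 ≤ n_f < n_i ≤ 7 and compute λ = 1240 / [13.6·1·(1/n_f² − 1/n_i²)].
Lines falling in [7030, 7970] nm: 6→5 (7460 nm).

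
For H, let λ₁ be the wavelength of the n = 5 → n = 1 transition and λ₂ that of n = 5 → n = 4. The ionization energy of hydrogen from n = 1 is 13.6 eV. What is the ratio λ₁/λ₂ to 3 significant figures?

λ ∝ 1/ΔE ∝ 1/(1/n_f² − 1/n_i²), and the Z² and hc factors cancel in the ratio.
λ₁/λ₂ = (1/4² − 1/5²)/(1/1² − 1/5²) = 0.02250/0.9600 = 0.0234.

0.0234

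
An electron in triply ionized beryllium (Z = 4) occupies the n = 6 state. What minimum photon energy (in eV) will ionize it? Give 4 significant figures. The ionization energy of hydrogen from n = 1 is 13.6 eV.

6.044 eV

E_n = −13.6 Z²/n² = −217.6/n² eV for Z = 4.
E_6 = −217.6/36 = −6.044 eV, so ionization (to E = 0) requires 6.044 eV.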